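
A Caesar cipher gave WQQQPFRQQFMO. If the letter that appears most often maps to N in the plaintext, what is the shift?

The most frequent ciphertext letter is Q (appears 5 times).
Q is position 16; N is position 13.
Shift = 3.

3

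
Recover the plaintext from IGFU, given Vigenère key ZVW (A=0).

JLJV

Repeat the key across the ciphertext: ZVWZ
I(8)−Z(25): -17≡9 → J
G(6)−V(21): -15≡11 → L
F(5)−W(22): -17≡9 → J
U(20)−Z(25): -5≡21 → V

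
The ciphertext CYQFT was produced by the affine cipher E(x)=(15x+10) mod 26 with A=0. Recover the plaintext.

The inverse of 15 mod 26 is 7, since 15·7=105≡1. Apply D(y)=7·(y−10) mod 26:
C(2): 7·(2−10)=-56≡22 → W
Y(24): 7·(24−10)=98≡20 → U
Q(16): 7·(16−10)=42≡16 → Q
F(5): 7·(5−10)=-35≡17 → R
T(19): 7·(19−10)=63≡11 → L

WUQRL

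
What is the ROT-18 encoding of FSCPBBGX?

XKUHTTYP

F(5): 5+18=23 → X
S(18): 18+18=36≡10 → K
C(2): 2+18=20 → U
P(15): 15+18=33≡7 → H
B(1): 1+18=19 → T
B(1): 1+18=19 → T
G(6): 6+18=24 → Y
X(23): 23+18=41≡15 → P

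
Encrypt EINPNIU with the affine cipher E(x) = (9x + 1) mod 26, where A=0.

E(4): 9·4+1=37≡11 → L
I(8): 9·8+1=73≡21 → V
N(13): 9·13+1=118≡14 → O
P(15): 9·15+1=136≡6 → G
N(13): 9·13+1=118≡14 → O
I(8): 9·8+1=73≡21 → V
U(20): 9·20+1=181≡25 → Z

LVOGOVZ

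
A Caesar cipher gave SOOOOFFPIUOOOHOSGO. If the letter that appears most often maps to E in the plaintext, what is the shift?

The most frequent ciphertext letter is O (appears 9 times).
O is position 14; E is position 4.
Shift = 10.

10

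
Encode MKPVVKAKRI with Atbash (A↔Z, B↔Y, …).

NPKEEPZPIR

M(12) → N(13)
K(10) → P(15)
P(15) → K(10)
V(21) → E(4)
V(21) → E(4)
K(10) → P(15)
A(0) → Z(25)
K(10) → P(15)
R(17) → I(8)
I(8) → R(17)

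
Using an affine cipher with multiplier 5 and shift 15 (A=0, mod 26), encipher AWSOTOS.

A(0): 5·0+15=15 → P
W(22): 5·22+15=125≡21 → V
S(18): 5·18+15=105≡1 → B
O(14): 5·14+15=85≡7 → H
T(19): 5·19+15=110≡6 → G
O(14): 5·14+15=85≡7 → H
S(18): 5·18+15=105≡1 → B

PVBHGHB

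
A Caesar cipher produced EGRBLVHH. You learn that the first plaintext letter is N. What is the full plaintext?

From the crib: E(4)−N(13)=-9≡17, so the shift is 17.
Subtract 17 from each ciphertext letter:
E(4): 4−17=-13≡13 → N
G(6): 6−17=-11≡15 → P
R(17): 17−17=0 → A
B(1): 1−17=-16≡10 → K
L(11): 11−17=-6≡20 → U
V(21): 21−17=4 → E
H(7): 7−17=-10≡16 → Q
H(7): 7−17=-10≡16 → Q

NPAKUEQQ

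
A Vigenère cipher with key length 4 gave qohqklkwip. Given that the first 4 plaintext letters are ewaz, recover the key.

Subtract each crib letter from the matching ciphertext letter (mod 26):
q(16)−e(4)=12 → m
o(14)−w(22)=-8≡18 → s
h(7)−a(0)=7 → h
q(16)−z(25)=-9≡17 → r

mshr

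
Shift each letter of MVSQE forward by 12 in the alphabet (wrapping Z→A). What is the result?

M(12): 12+12=24 → Y
V(21): 21+12=33≡7 → H
S(18): 18+12=30≡4 → E
Q(16): 16+12=28≡2 → C
E(4): 4+12=16 → Q

YHECQ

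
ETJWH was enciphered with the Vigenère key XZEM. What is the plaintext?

HUFKK

Repeat the key across the ciphertext: XZEMX
E(4)−X(23): -19≡7 → H
T(19)−Z(25): -6≡20 → U
J(9)−E(4): 5 → F
W(22)−M(12): 10 → K
H(7)−X(23): -16≡10 → K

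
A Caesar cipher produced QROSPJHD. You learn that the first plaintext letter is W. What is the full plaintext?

From the crib: Q(16)−W(22)=-6≡20, so the shift is 20.
Subtract 20 from each ciphertext letter:
Q(16): 16−20=-4≡22 → W
R(17): 17−20=-3≡23 → X
O(14): 14−20=-6≡20 → U
S(18): 18−20=-2≡24 → Y
P(15): 15−20=-5≡21 → V
J(9): 9−20=-11≡15 → P
H(7): 7−20=-13≡13 → N
D(3): 3−20=-17≡9 → J

WXUYVPNJ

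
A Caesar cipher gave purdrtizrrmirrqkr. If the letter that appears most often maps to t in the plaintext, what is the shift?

24

The most frequent ciphertext letter is r (appears 7 times).
r is position 17; t is position 19.
Shift = -2≡24.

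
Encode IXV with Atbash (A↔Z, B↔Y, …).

RCE

I(8) → R(17)
X(23) → C(2)
V(21) → E(4)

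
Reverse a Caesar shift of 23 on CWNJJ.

C(2): 2−23=-21≡5 → F
W(22): 22−23=-1≡25 → Z
N(13): 13−23=-10≡16 → Q
J(9): 9−23=-14≡12 → M
J(9): 9−23=-14≡12 → M

FZQMM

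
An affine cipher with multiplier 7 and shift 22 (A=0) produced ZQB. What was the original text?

TOX

The inverse of 7 mod 26 is 15, since 7·15=105≡1. Apply D(y)=15·(y−22) mod 26:
Z(25): 15·(25−22)=45≡19 → T
Q(16): 15·(16−22)=-90≡14 → O
B(1): 15·(1−22)=-315≡23 → X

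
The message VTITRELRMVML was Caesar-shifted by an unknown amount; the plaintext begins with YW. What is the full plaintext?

YWLWUHOUPYPO

From the crib: V(21)−Y(24)=-3≡23, so the shift is 23.
Subtract 23 from each ciphertext letter:
V(21): 21−23=-2≡24 → Y
T(19): 19−23=-4≡22 → W
I(8): 8−23=-15≡11 → L
T(19): 19−23=-4≡22 → W
R(17): 17−23=-6≡20 → U
E(4): 4−23=-19≡7 → H
L(11): 11−23=-12≡14 → O
R(17): 17−23=-6≡20 → U
M(12): 12−23=-11≡15 → P
V(21): 21−23=-2≡24 → Y
M(12): 12−23=-11≡15 → P
L(11): 11−23=-12≡14 → O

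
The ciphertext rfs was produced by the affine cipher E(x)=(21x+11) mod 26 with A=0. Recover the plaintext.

ewj

The inverse of 21 mod 26 is 5, since 21·5=105≡1. Apply D(y)=5·(y−11) mod 26:
r(17): 5·(17−11)=30≡4 → e
f(5): 5·(5−11)=-30≡22 → w
s(18): 5·(18−11)=35≡9 → j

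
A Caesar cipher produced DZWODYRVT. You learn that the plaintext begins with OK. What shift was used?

15

From the crib: D(3)−O(14)=-11≡15, so the shift is 15.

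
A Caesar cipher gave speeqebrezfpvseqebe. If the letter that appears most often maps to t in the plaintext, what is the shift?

11

The most frequent ciphertext letter is e (appears 7 times).
e is position 4; t is position 19.
Shift = -15≡11.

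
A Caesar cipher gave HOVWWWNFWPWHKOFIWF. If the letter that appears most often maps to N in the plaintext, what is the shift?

9

The most frequent ciphertext letter is W (appears 6 times).
W is position 22; N is position 13.
Shift = 9.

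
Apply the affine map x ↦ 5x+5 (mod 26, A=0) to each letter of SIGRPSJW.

RTJMCRYL

S(18): 5·18+5=95≡17 → R
I(8): 5·8+5=45≡19 → T
G(6): 5·6+5=35≡9 → J
R(17): 5·17+5=90≡12 → M
P(15): 5·15+5=80≡2 → C
S(18): 5·18+5=95≡17 → R
J(9): 5·9+5=50≡24 → Y
W(22): 5·22+5=115≡11 → L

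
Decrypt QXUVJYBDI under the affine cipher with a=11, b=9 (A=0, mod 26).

The inverse of 11 mod 26 is 19, since 11·19=209≡1. Apply D(y)=19·(y−9) mod 26:
Q(16): 19·(16−9)=133≡3 → D
X(23): 19·(23−9)=266≡6 → G
U(20): 19·(20−9)=209≡1 → B
V(21): 19·(21−9)=228≡20 → U
J(9): 19·(9−9)=0 → A
Y(24): 19·(24−9)=285≡25 → Z
B(1): 19·(1−9)=-152≡4 → E
D(3): 19·(3−9)=-114≡16 → Q
I(8): 19·(8−9)=-19≡7 → H

DGBUAZEQH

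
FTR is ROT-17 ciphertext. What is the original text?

F(5): 5−17=-12≡14 → O
T(19): 19−17=2 → C
R(17): 17−17=0 → A

OCA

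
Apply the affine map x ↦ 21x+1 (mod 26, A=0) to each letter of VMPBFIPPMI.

V(21): 21·21+1=442≡0 → A
M(12): 21·12+1=253≡19 → T
P(15): 21·15+1=316≡4 → E
B(1): 21·1+1=22 → W
F(5): 21·5+1=106≡2 → C
I(8): 21·8+1=169≡13 → N
P(15): 21·15+1=316≡4 → E
P(15): 21·15+1=316≡4 → E
M(12): 21·12+1=253≡19 → T
I(8): 21·8+1=169≡13 → N

ATEWCNEETN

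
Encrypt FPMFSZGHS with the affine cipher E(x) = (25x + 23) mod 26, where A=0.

SILSFYRQF

F(5): 25·5+23=148≡18 → S
P(15): 25·15+23=398≡8 → I
M(12): 25·12+23=323≡11 → L
F(5): 25·5+23=148≡18 → S
S(18): 25·18+23=473≡5 → F
Z(25): 25·25+23=648≡24 → Y
G(6): 25·6+23=173≡17 → R
H(7): 25·7+23=198≡16 → Q
S(18): 25·18+23=473≡5 → F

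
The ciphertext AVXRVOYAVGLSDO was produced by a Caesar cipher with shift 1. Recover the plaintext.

A(0): 0−1=-1≡25 → Z
V(21): 21−1=20 → U
X(23): 23−1=22 → W
R(17): 17−1=16 → Q
V(21): 21−1=20 → U
O(14): 14−1=13 → N
Y(24): 24−1=23 → X
A(0): 0−1=-1≡25 → Z
V(21): 21−1=20 → U
G(6): 6−1=5 → F
L(11): 11−1=10 → K
S(18): 18−1=17 → R
D(3): 3−1=2 → C
O(14): 14−1=13 → N

ZUWQUNXZUFKRCN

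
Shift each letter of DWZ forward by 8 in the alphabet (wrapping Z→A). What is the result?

D(3): 3+8=11 → L
W(22): 22+8=30≡4 → E
Z(25): 25+8=33≡7 → H

LEH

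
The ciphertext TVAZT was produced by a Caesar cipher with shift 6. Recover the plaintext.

NPUTN

T(19): 19−6=13 → N
V(21): 21−6=15 → P
A(0): 0−6=-6≡20 → U
Z(25): 25−6=19 → T
T(19): 19−6=13 → N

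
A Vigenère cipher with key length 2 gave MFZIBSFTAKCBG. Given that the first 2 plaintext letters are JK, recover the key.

Subtract each crib letter from the matching ciphertext letter (mod 26):
M(12)−J(9)=3 → D
F(5)−K(10)=-5≡21 → V

DV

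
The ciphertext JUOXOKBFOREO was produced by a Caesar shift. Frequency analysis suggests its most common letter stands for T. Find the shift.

21

The most frequent ciphertext letter is O (appears 4 times).
O is position 14; T is position 19.
Shift = -5≡21.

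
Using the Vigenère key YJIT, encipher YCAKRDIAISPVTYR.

WLIDPMQTGBXORHZ

Repeat the key across the message: YJITYJITYJITYJI
Y(24)+Y(24): 48≡22 → W
C(2)+J(9): 11 → L
A(0)+I(8): 8 → I
K(10)+T(19): 29≡3 → D
R(17)+Y(24): 41≡15 → P
D(3)+J(9): 12 → M
I(8)+I(8): 16 → Q
A(0)+T(19): 19 → T
I(8)+Y(24): 32≡6 → G
S(18)+J(9): 27≡1 → B
P(15)+I(8): 23 → X
V(21)+T(19): 40≡14 → O
T(19)+Y(24): 43≡17 → R
Y(24)+J(9): 33≡7 → H
R(17)+I(8): 25 → Z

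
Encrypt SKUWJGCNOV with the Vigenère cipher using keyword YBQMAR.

QLKIJXAOEH

Repeat the key across the message: YBQMARYBQM
S(18)+Y(24): 42≡16 → Q
K(10)+B(1): 11 → L
U(20)+Q(16): 36≡10 → K
W(22)+M(12): 34≡8 → I
J(9)+A(0): 9 → J
G(6)+R(17): 23 → X
C(2)+Y(24): 26≡0 → A
N(13)+B(1): 14 → O
O(14)+Q(16): 30≡4 → E
V(21)+M(12): 33≡7 → H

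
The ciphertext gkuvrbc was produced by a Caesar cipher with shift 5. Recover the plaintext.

g(6): 6−5=1 → b
k(10): 10−5=5 → f
u(20): 20−5=15 → p
v(21): 21−5=16 → q
r(17): 17−5=12 → m
b(1): 1−5=-4≡22 → w
c(2): 2−5=-3≡23 → x

bfpqmwx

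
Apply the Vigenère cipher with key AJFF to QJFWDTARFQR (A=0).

Repeat the key across the message: AJFFAJFFAJF
Q(16)+A(0): 16 → Q
J(9)+J(9): 18 → S
F(5)+F(5): 10 → K
W(22)+F(5): 27≡1 → B
D(3)+A(0): 3 → D
T(19)+J(9): 28≡2 → C
A(0)+F(5): 5 → F
R(17)+F(5): 22 → W
F(5)+A(0): 5 → F
Q(16)+J(9): 25 → Z
R(17)+F(5): 22 → W

QSKBDCFWFZW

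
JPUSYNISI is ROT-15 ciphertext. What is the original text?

J(9): 9−15=-6≡20 → U
P(15): 15−15=0 → A
U(20): 20−15=5 → F
S(18): 18−15=3 → D
Y(24): 24−15=9 → J
N(13): 13−15=-2≡24 → Y
I(8): 8−15=-7≡19 → T
S(18): 18−15=3 → D
I(8): 8−15=-7≡19 → T

UAFDJYTDT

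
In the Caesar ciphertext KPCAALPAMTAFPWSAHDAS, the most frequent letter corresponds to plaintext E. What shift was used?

22

The most frequent ciphertext letter is A (appears 6 times).
A is position 0; E is position 4.
Shift = -4≡22.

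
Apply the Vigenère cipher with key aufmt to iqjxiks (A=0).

ikojbkm

Repeat the key across the message: aufmtau
i(8)+a(0): 8 → i
q(16)+u(20): 36≡10 → k
j(9)+f(5): 14 → o
x(23)+m(12): 35≡9 → j
i(8)+t(19): 27≡1 → b
k(10)+a(0): 10 → k
s(18)+u(20): 38≡12 → m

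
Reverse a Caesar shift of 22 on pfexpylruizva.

tjibtcpvymdze

p(15): 15−22=-7≡19 → t
f(5): 5−22=-17≡9 → j
e(4): 4−22=-18≡8 → i
x(23): 23−22=1 → b
p(15): 15−22=-7≡19 → t
y(24): 24−22=2 → c
l(11): 11−22=-11≡15 → p
r(17): 17−22=-5≡21 → v
u(20): 20−22=-2≡24 → y
i(8): 8−22=-14≡12 → m
z(25): 25−22=3 → d
v(21): 21−22=-1≡25 → z
a(0): 0−22=-22≡4 → e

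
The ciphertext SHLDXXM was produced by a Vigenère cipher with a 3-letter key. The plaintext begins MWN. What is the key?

Subtract each crib letter from the matching ciphertext letter (mod 26):
S(18)−M(12)=6 → G
H(7)−W(22)=-15≡11 → L
L(11)−N(13)=-2≡24 → Y

GLY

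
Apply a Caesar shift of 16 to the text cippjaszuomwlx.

syffzqipkecmbn

c(2): 2+16=18 → s
i(8): 8+16=24 → y
p(15): 15+16=31≡5 → f
p(15): 15+16=31≡5 → f
j(9): 9+16=25 → z
a(0): 0+16=16 → q
s(18): 18+16=34≡8 → i
z(25): 25+16=41≡15 → p
u(20): 20+16=36≡10 → k
o(14): 14+16=30≡4 → e
m(12): 12+16=28≡2 → c
w(22): 22+16=38≡12 → m
l(11): 11+16=27≡1 → b
x(23): 23+16=39≡13 → n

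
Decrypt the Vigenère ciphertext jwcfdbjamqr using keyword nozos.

Repeat the key across the ciphertext: nozosnozosn
j(9)−n(13): -4≡22 → w
w(22)−o(14): 8 → i
c(2)−z(25): -23≡3 → d
f(5)−o(14): -9≡17 → r
d(3)−s(18): -15≡11 → l
b(1)−n(13): -12≡14 → o
j(9)−o(14): -5≡21 → v
a(0)−z(25): -25≡1 → b
m(12)−o(14): -2≡24 → y
q(16)−s(18): -2≡24 → y
r(17)−n(13): 4 → e

widrlovbyye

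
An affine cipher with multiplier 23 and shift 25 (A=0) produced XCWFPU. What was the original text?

SZBYMT

The inverse of 23 mod 26 is 17, since 23·17=391≡1. Apply D(y)=17·(y−25) mod 26:
X(23): 17·(23−25)=-34≡18 → S
C(2): 17·(2−25)=-391≡25 → Z
W(22): 17·(22−25)=-51≡1 → B
F(5): 17·(5−25)=-340≡24 → Y
P(15): 17·(15−25)=-170≡12 → M
U(20): 17·(20−25)=-85≡19 → T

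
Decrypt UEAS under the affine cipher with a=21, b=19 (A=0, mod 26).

The inverse of 21 mod 26 is 5, since 21·5=105≡1. Apply D(y)=5·(y−19) mod 26:
U(20): 5·(20−19)=5 → F
E(4): 5·(4−19)=-75≡3 → D
A(0): 5·(0−19)=-95≡9 → J
S(18): 5·(18−19)=-5≡21 → V

FDJV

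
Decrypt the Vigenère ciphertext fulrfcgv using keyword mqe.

Repeat the key across the ciphertext: mqemqemq
f(5)−m(12): -7≡19 → t
u(20)−q(16): 4 → e
l(11)−e(4): 7 → h
r(17)−m(12): 5 → f
f(5)−q(16): -11≡15 → p
c(2)−e(4): -2≡24 → y
g(6)−m(12): -6≡20 → u
v(21)−q(16): 5 → f

tehfpyuf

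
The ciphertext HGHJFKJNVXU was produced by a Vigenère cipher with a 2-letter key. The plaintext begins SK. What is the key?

Subtract each crib letter from the matching ciphertext letter (mod 26):
H(7)−S(18)=-11≡15 → P
G(6)−K(10)=-4≡22 → W

PW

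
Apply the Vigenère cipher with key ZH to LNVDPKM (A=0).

KUUKORL

Repeat the key across the message: ZHZHZHZ
L(11)+Z(25): 36≡10 → K
N(13)+H(7): 20 → U
V(21)+Z(25): 46≡20 → U
D(3)+H(7): 10 → K
P(15)+Z(25): 40≡14 → O
K(10)+H(7): 17 → R
M(12)+Z(25): 37≡11 → L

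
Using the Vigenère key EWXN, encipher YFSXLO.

Repeat the key across the message: EWXNEW
Y(24)+E(4): 28≡2 → C
F(5)+W(22): 27≡1 → B
S(18)+X(23): 41≡15 → P
X(23)+N(13): 36≡10 → K
L(11)+E(4): 15 → P
O(14)+W(22): 36≡10 → K

CBPKPK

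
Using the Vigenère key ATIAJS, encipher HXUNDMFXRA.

Repeat the key across the message: ATIAJSATIA
H(7)+A(0): 7 → H
X(23)+T(19): 42≡16 → Q
U(20)+I(8): 28≡2 → C
N(13)+A(0): 13 → N
D(3)+J(9): 12 → M
M(12)+S(18): 30≡4 → E
F(5)+A(0): 5 → F
X(23)+T(19): 42≡16 → Q
R(17)+I(8): 25 → Z
A(0)+A(0): 0 → A

HQCNMEFQZA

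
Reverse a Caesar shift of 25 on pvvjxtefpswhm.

qwwkyufgqtxin

p(15): 15−25=-10≡16 → q
v(21): 21−25=-4≡22 → w
v(21): 21−25=-4≡22 → w
j(9): 9−25=-16≡10 → k
x(23): 23−25=-2≡24 → y
t(19): 19−25=-6≡20 → u
e(4): 4−25=-21≡5 → f
f(5): 5−25=-20≡6 → g
p(15): 15−25=-10≡16 → q
s(18): 18−25=-7≡19 → t
w(22): 22−25=-3≡23 → x
h(7): 7−25=-18≡8 → i
m(12): 12−25=-13≡13 → n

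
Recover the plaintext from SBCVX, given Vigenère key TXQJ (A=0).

ZEMME

Repeat the key across the ciphertext: TXQJT
S(18)−T(19): -1≡25 → Z
B(1)−X(23): -22≡4 → E
C(2)−Q(16): -14≡12 → M
V(21)−J(9): 12 → M
X(23)−T(19): 4 → E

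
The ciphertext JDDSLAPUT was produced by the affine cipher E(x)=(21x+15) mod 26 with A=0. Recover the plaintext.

The inverse of 21 mod 26 is 5, since 21·5=105≡1. Apply D(y)=5·(y−15) mod 26:
J(9): 5·(9−15)=-30≡22 → W
D(3): 5·(3−15)=-60≡18 → S
D(3): 5·(3−15)=-60≡18 → S
S(18): 5·(18−15)=15 → P
L(11): 5·(11−15)=-20≡6 → G
A(0): 5·(0−15)=-75≡3 → D
P(15): 5·(15−15)=0 → A
U(20): 5·(20−15)=25 → Z
T(19): 5·(19−15)=20 → U

WSSPGDAZU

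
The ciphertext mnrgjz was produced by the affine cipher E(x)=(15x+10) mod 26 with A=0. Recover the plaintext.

The inverse of 15 mod 26 is 7, since 15·7=105≡1. Apply D(y)=7·(y−10) mod 26:
m(12): 7·(12−10)=14 → o
n(13): 7·(13−10)=21 → v
r(17): 7·(17−10)=49≡23 → x
g(6): 7·(6−10)=-28≡24 → y
j(9): 7·(9−10)=-7≡19 → t
z(25): 7·(25−10)=105≡1 → b

ovxytb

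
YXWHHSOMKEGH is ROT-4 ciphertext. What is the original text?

UTSDDOKIGACD

Y(24): 24−4=20 → U
X(23): 23−4=19 → T
W(22): 22−4=18 → S
H(7): 7−4=3 → D
H(7): 7−4=3 → D
S(18): 18−4=14 → O
O(14): 14−4=10 → K
M(12): 12−4=8 → I
K(10): 10−4=6 → G
E(4): 4−4=0 → A
G(6): 6−4=2 → C
H(7): 7−4=3 → D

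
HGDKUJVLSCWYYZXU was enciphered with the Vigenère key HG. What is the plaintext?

Repeat the key across the ciphertext: HGHGHGHGHGHGHGHG
H(7)−H(7): 0 → A
G(6)−G(6): 0 → A
D(3)−H(7): -4≡22 → W
K(10)−G(6): 4 → E
U(20)−H(7): 13 → N
J(9)−G(6): 3 → D
V(21)−H(7): 14 → O
L(11)−G(6): 5 → F
S(18)−H(7): 11 → L
C(2)−G(6): -4≡22 → W
W(22)−H(7): 15 → P
Y(24)−G(6): 18 → S
Y(24)−H(7): 17 → R
Z(25)−G(6): 19 → T
X(23)−H(7): 16 → Q
U(20)−G(6): 14 → O

AAWENDOFLWPSRTQO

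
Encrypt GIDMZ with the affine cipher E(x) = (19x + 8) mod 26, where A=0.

SENCP

G(6): 19·6+8=122≡18 → S
I(8): 19·8+8=160≡4 → E
D(3): 19·3+8=65≡13 → N
M(12): 19·12+8=236≡2 → C
Z(25): 19·25+8=483≡15 → P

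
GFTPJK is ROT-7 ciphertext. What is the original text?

G(6): 6−7=-1≡25 → Z
F(5): 5−7=-2≡24 → Y
T(19): 19−7=12 → M
P(15): 15−7=8 → I
J(9): 9−7=2 → C
K(10): 10−7=3 → D

ZYMICD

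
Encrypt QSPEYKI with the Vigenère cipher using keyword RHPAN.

Repeat the key across the message: RHPANRH
Q(16)+R(17): 33≡7 → H
S(18)+H(7): 25 → Z
P(15)+P(15): 30≡4 → E
E(4)+A(0): 4 → E
Y(24)+N(13): 37≡11 → L
K(10)+R(17): 27≡1 → B
I(8)+H(7): 15 → P

HZEELBP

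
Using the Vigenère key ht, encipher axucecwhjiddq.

Repeat the key across the message: hthththththth
a(0)+h(7): 7 → h
x(23)+t(19): 42≡16 → q
u(20)+h(7): 27≡1 → b
c(2)+t(19): 21 → v
e(4)+h(7): 11 → l
c(2)+t(19): 21 → v
w(22)+h(7): 29≡3 → d
h(7)+t(19): 26≡0 → a
j(9)+h(7): 16 → q
i(8)+t(19): 27≡1 → b
d(3)+h(7): 10 → k
d(3)+t(19): 22 → w
q(16)+h(7): 23 → x

hqbvlvdaqbkwx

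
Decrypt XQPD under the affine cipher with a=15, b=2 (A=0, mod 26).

The inverse of 15 mod 26 is 7, since 15·7=105≡1. Apply D(y)=7·(y−2) mod 26:
X(23): 7·(23−2)=147≡17 → R
Q(16): 7·(16−2)=98≡20 → U
P(15): 7·(15−2)=91≡13 → N
D(3): 7·(3−2)=7 → H

RUNH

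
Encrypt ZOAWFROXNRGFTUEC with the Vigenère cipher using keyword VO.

Repeat the key across the message: VOVOVOVOVOVOVOVO
Z(25)+V(21): 46≡20 → U
O(14)+O(14): 28≡2 → C
A(0)+V(21): 21 → V
W(22)+O(14): 36≡10 → K
F(5)+V(21): 26≡0 → A
R(17)+O(14): 31≡5 → F
O(14)+V(21): 35≡9 → J
X(23)+O(14): 37≡11 → L
N(13)+V(21): 34≡8 → I
R(17)+O(14): 31≡5 → F
G(6)+V(21): 27≡1 → B
F(5)+O(14): 19 → T
T(19)+V(21): 40≡14 → O
U(20)+O(14): 34≡8 → I
E(4)+V(21): 25 → Z
C(2)+O(14): 16 → Q

UCVKAFJLIFBTOIZQ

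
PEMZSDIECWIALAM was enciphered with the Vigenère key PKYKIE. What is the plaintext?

Repeat the key across the ciphertext: PKYKIEPKYKIEPKY
P(15)−P(15): 0 → A
E(4)−K(10): -6≡20 → U
M(12)−Y(24): -12≡14 → O
Z(25)−K(10): 15 → P
S(18)−I(8): 10 → K
D(3)−E(4): -1≡25 → Z
I(8)−P(15): -7≡19 → T
E(4)−K(10): -6≡20 → U
C(2)−Y(24): -22≡4 → E
W(22)−K(10): 12 → M
I(8)−I(8): 0 → A
A(0)−E(4): -4≡22 → W
L(11)−P(15): -4≡22 → W
A(0)−K(10): -10≡16 → Q
M(12)−Y(24): -12≡14 → O

AUOPKZTUEMAWWQO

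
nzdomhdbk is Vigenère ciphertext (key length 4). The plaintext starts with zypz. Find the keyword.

obop

Subtract each crib letter from the matching ciphertext letter (mod 26):
n(13)−z(25)=-12≡14 → o
z(25)−y(24)=1 → b
d(3)−p(15)=-12≡14 → o
o(14)−z(25)=-11≡15 → p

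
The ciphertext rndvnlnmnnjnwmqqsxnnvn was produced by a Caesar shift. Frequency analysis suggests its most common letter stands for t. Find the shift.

20

The most frequent ciphertext letter is n (appears 9 times).
n is position 13; t is position 19.
Shift = -6≡20.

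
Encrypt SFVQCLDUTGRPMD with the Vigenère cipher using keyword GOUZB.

Repeat the key across the message: GOUZBGOUZBGOUZ
S(18)+G(6): 24 → Y
F(5)+O(14): 19 → T
V(21)+U(20): 41≡15 → P
Q(16)+Z(25): 41≡15 → P
C(2)+B(1): 3 → D
L(11)+G(6): 17 → R
D(3)+O(14): 17 → R
U(20)+U(20): 40≡14 → O
T(19)+Z(25): 44≡18 → S
G(6)+B(1): 7 → H
R(17)+G(6): 23 → X
P(15)+O(14): 29≡3 → D
M(12)+U(20): 32≡6 → G
D(3)+Z(25): 28≡2 → C

YTPPDRROSHXDGC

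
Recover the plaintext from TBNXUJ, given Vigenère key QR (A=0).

Repeat the key across the ciphertext: QRQRQR
T(19)−Q(16): 3 → D
B(1)−R(17): -16≡10 → K
N(13)−Q(16): -3≡23 → X
X(23)−R(17): 6 → G
U(20)−Q(16): 4 → E
J(9)−R(17): -8≡18 → S

DKXGES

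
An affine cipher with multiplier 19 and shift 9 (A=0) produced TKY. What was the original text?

GLJ

The inverse of 19 mod 26 is 11, since 19·11=209≡1. Apply D(y)=11·(y−9) mod 26:
T(19): 11·(19−9)=110≡6 → G
K(10): 11·(10−9)=11 → L
Y(24): 11·(24−9)=165≡9 → J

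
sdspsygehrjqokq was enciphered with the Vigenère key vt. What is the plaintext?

Repeat the key across the ciphertext: vtvtvtvtvtvtvtv
s(18)−v(21): -3≡23 → x
d(3)−t(19): -16≡10 → k
s(18)−v(21): -3≡23 → x
p(15)−t(19): -4≡22 → w
s(18)−v(21): -3≡23 → x
y(24)−t(19): 5 → f
g(6)−v(21): -15≡11 → l
e(4)−t(19): -15≡11 → l
h(7)−v(21): -14≡12 → m
r(17)−t(19): -2≡24 → y
j(9)−v(21): -12≡14 → o
q(16)−t(19): -3≡23 → x
o(14)−v(21): -7≡19 → t
k(10)−t(19): -9≡17 → r
q(16)−v(21): -5≡21 → v

xkxwxfllmyoxtrv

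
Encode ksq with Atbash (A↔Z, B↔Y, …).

k(10) → p(15)
s(18) → h(7)
q(16) → j(9)

phj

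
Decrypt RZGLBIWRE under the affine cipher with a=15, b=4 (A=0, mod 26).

NROXFCWNA

The inverse of 15 mod 26 is 7, since 15·7=105≡1. Apply D(y)=7·(y−4) mod 26:
R(17): 7·(17−4)=91≡13 → N
Z(25): 7·(25−4)=147≡17 → R
G(6): 7·(6−4)=14 → O
L(11): 7·(11−4)=49≡23 → X
B(1): 7·(1−4)=-21≡5 → F
I(8): 7·(8−4)=28≡2 → C
W(22): 7·(22−4)=126≡22 → W
R(17): 7·(17−4)=91≡13 → N
E(4): 7·(4−4)=0 → A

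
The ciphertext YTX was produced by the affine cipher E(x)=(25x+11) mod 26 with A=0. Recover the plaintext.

The inverse of 25 mod 26 is 25, since 25·25=625≡1. Apply D(y)=25·(y−11) mod 26:
Y(24): 25·(24−11)=325≡13 → N
T(19): 25·(19−11)=200≡18 → S
X(23): 25·(23−11)=300≡14 → O

NSO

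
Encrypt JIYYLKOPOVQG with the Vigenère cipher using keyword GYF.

PGDEJPUNTBOL

Repeat the key across the message: GYFGYFGYFGYF
J(9)+G(6): 15 → P
I(8)+Y(24): 32≡6 → G
Y(24)+F(5): 29≡3 → D
Y(24)+G(6): 30≡4 → E
L(11)+Y(24): 35≡9 → J
K(10)+F(5): 15 → P
O(14)+G(6): 20 → U
P(15)+Y(24): 39≡13 → N
O(14)+F(5): 19 → T
V(21)+G(6): 27≡1 → B
Q(16)+Y(24): 40≡14 → O
G(6)+F(5): 11 → L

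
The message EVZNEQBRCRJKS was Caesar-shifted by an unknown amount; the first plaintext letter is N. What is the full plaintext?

From the crib: E(4)−N(13)=-9≡17, so the shift is 17.
Subtract 17 from each ciphertext letter:
E(4): 4−17=-13≡13 → N
V(21): 21−17=4 → E
Z(25): 25−17=8 → I
N(13): 13−17=-4≡22 → W
E(4): 4−17=-13≡13 → N
Q(16): 16−17=-1≡25 → Z
B(1): 1−17=-16≡10 → K
R(17): 17−17=0 → A
C(2): 2−17=-15≡11 → L
R(17): 17−17=0 → A
J(9): 9−17=-8≡18 → S
K(10): 10−17=-7≡19 → T
S(18): 18−17=1 → B

NEIWNZKALASTB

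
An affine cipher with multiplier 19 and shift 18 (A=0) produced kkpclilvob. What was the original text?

The inverse of 19 mod 26 is 11, since 19·11=209≡1. Apply D(y)=11·(y−18) mod 26:
k(10): 11·(10−18)=-88≡16 → q
k(10): 11·(10−18)=-88≡16 → q
p(15): 11·(15−18)=-33≡19 → t
c(2): 11·(2−18)=-176≡6 → g
l(11): 11·(11−18)=-77≡1 → b
i(8): 11·(8−18)=-110≡20 → u
l(11): 11·(11−18)=-77≡1 → b
v(21): 11·(21−18)=33≡7 → h
o(14): 11·(14−18)=-44≡8 → i
b(1): 11·(1−18)=-187≡21 → v

qqtgbubhiv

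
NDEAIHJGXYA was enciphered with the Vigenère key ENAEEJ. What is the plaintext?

Repeat the key across the ciphertext: ENAEEJENAEE
N(13)−E(4): 9 → J
D(3)−N(13): -10≡16 → Q
E(4)−A(0): 4 → E
A(0)−E(4): -4≡22 → W
I(8)−E(4): 4 → E
H(7)−J(9): -2≡24 → Y
J(9)−E(4): 5 → F
G(6)−N(13): -7≡19 → T
X(23)−A(0): 23 → X
Y(24)−E(4): 20 → U
A(0)−E(4): -4≡22 → W

JQEWEYFTXUW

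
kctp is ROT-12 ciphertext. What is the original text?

k(10): 10−12=-2≡24 → y
c(2): 2−12=-10≡16 → q
t(19): 19−12=7 → h
p(15): 15−12=3 → d

yqhd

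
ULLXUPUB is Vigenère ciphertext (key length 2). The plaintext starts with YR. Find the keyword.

WU

Subtract each crib letter from the matching ciphertext letter (mod 26):
U(20)−Y(24)=-4≡22 → W
L(11)−R(17)=-6≡20 → U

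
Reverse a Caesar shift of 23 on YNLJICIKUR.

Y(24): 24−23=1 → B
N(13): 13−23=-10≡16 → Q
L(11): 11−23=-12≡14 → O
J(9): 9−23=-14≡12 → M
I(8): 8−23=-15≡11 → L
C(2): 2−23=-21≡5 → F
I(8): 8−23=-15≡11 → L
K(10): 10−23=-13≡13 → N
U(20): 20−23=-3≡23 → X
R(17): 17−23=-6≡20 → U

BQOMLFLNXU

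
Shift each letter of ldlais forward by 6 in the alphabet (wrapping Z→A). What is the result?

rjrgoy

l(11): 11+6=17 → r
d(3): 3+6=9 → j
l(11): 11+6=17 → r
a(0): 0+6=6 → g
i(8): 8+6=14 → o
s(18): 18+6=24 → y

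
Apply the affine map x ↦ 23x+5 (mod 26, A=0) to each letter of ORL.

PGY

O(14): 23·14+5=327≡15 → P
R(17): 23·17+5=396≡6 → G
L(11): 23·11+5=258≡24 → Y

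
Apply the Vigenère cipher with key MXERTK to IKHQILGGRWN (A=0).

UHLHBVSDVNG

Repeat the key across the message: MXERTKMXERT
I(8)+M(12): 20 → U
K(10)+X(23): 33≡7 → H
H(7)+E(4): 11 → L
Q(16)+R(17): 33≡7 → H
I(8)+T(19): 27≡1 → B
L(11)+K(10): 21 → V
G(6)+M(12): 18 → S
G(6)+X(23): 29≡3 → D
R(17)+E(4): 21 → V
W(22)+R(17): 39≡13 → N
N(13)+T(19): 32≡6 → G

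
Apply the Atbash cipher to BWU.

B(1) → Y(24)
W(22) → D(3)
U(20) → F(5)

YDF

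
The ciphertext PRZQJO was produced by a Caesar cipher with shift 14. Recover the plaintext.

BDLCVA

P(15): 15−14=1 → B
R(17): 17−14=3 → D
Z(25): 25−14=11 → L
Q(16): 16−14=2 → C
J(9): 9−14=-5≡21 → V
O(14): 14−14=0 → A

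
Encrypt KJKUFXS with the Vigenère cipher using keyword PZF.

ZIPJECH

Repeat the key across the message: PZFPZFP
K(10)+P(15): 25 → Z
J(9)+Z(25): 34≡8 → I
K(10)+F(5): 15 → P
U(20)+P(15): 35≡9 → J
F(5)+Z(25): 30≡4 → E
X(23)+F(5): 28≡2 → C
S(18)+P(15): 33≡7 → H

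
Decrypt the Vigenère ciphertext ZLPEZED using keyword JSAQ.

QTPOQMD

Repeat the key across the ciphertext: JSAQJSA
Z(25)−J(9): 16 → Q
L(11)−S(18): -7≡19 → T
P(15)−A(0): 15 → P
E(4)−Q(16): -12≡14 → O
Z(25)−J(9): 16 → Q
E(4)−S(18): -14≡12 → M
D(3)−A(0): 3 → D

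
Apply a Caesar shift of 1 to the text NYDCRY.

OZEDSZ

N(13): 13+1=14 → O
Y(24): 24+1=25 → Z
D(3): 3+1=4 → E
C(2): 2+1=3 → D
R(17): 17+1=18 → S
Y(24): 24+1=25 → Z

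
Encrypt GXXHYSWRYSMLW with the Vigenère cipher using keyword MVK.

SSHTTCIMIEHVI

Repeat the key across the message: MVKMVKMVKMVKM
G(6)+M(12): 18 → S
X(23)+V(21): 44≡18 → S
X(23)+K(10): 33≡7 → H
H(7)+M(12): 19 → T
Y(24)+V(21): 45≡19 → T
S(18)+K(10): 28≡2 → C
W(22)+M(12): 34≡8 → I
R(17)+V(21): 38≡12 → M
Y(24)+K(10): 34≡8 → I
S(18)+M(12): 30≡4 → E
M(12)+V(21): 33≡7 → H
L(11)+K(10): 21 → V
W(22)+M(12): 34≡8 → I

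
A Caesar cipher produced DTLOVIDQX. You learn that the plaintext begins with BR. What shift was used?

From the crib: D(3)−B(1)=2, so the shift is 2.

2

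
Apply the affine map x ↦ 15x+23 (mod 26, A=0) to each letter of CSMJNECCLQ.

BHVCKFBBGD

C(2): 15·2+23=53≡1 → B
S(18): 15·18+23=293≡7 → H
M(12): 15·12+23=203≡21 → V
J(9): 15·9+23=158≡2 → C
N(13): 15·13+23=218≡10 → K
E(4): 15·4+23=83≡5 → F
C(2): 15·2+23=53≡1 → B
C(2): 15·2+23=53≡1 → B
L(11): 15·11+23=188≡6 → G
Q(16): 15·16+23=263≡3 → D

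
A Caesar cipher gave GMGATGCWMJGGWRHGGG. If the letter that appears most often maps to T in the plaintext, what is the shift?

13

The most frequent ciphertext letter is G (appears 8 times).
G is position 6; T is position 19.
Shift = -13≡13.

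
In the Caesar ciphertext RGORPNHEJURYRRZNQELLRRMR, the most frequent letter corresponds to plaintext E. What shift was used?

13

The most frequent ciphertext letter is R (appears 8 times).
R is position 17; E is position 4.
Shift = 13.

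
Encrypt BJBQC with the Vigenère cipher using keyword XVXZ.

Repeat the key across the message: XVXZX
B(1)+X(23): 24 → Y
J(9)+V(21): 30≡4 → E
B(1)+X(23): 24 → Y
Q(16)+Z(25): 41≡15 → P
C(2)+X(23): 25 → Z

YEYPZ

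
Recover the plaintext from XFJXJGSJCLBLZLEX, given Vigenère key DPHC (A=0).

Repeat the key across the ciphertext: DPHCDPHCDPHCDPHC
X(23)−D(3): 20 → U
F(5)−P(15): -10≡16 → Q
J(9)−H(7): 2 → C
X(23)−C(2): 21 → V
J(9)−D(3): 6 → G
G(6)−P(15): -9≡17 → R
S(18)−H(7): 11 → L
J(9)−C(2): 7 → H
C(2)−D(3): -1≡25 → Z
L(11)−P(15): -4≡22 → W
B(1)−H(7): -6≡20 → U
L(11)−C(2): 9 → J
Z(25)−D(3): 22 → W
L(11)−P(15): -4≡22 → W
E(4)−H(7): -3≡23 → X
X(23)−C(2): 21 → V

UQCVGRLHZWUJWWXV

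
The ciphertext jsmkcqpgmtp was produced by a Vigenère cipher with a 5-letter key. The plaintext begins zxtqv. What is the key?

Subtract each crib letter from the matching ciphertext letter (mod 26):
j(9)−z(25)=-16≡10 → k
s(18)−x(23)=-5≡21 → v
m(12)−t(19)=-7≡19 → t
k(10)−q(16)=-6≡20 → u
c(2)−v(21)=-19≡7 → h

kvtuh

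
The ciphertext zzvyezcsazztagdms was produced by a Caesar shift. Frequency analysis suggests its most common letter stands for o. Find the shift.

The most frequent ciphertext letter is z (appears 5 times).
z is position 25; o is position 14.
Shift = 11.

11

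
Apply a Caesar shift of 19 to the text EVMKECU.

E(4): 4+19=23 → X
V(21): 21+19=40≡14 → O
M(12): 12+19=31≡5 → F
K(10): 10+19=29≡3 → D
E(4): 4+19=23 → X
C(2): 2+19=21 → V
U(20): 20+19=39≡13 → N

XOFDXVN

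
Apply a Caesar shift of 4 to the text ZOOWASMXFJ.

Z(25): 25+4=29≡3 → D
O(14): 14+4=18 → S
O(14): 14+4=18 → S
W(22): 22+4=26≡0 → A
A(0): 0+4=4 → E
S(18): 18+4=22 → W
M(12): 12+4=16 → Q
X(23): 23+4=27≡1 → B
F(5): 5+4=9 → J
J(9): 9+4=13 → N

DSSAEWQBJN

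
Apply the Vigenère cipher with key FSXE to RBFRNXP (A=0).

WTCVSPM

Repeat the key across the message: FSXEFSX
R(17)+F(5): 22 → W
B(1)+S(18): 19 → T
F(5)+X(23): 28≡2 → C
R(17)+E(4): 21 → V
N(13)+F(5): 18 → S
X(23)+S(18): 41≡15 → P
P(15)+X(23): 38≡12 → M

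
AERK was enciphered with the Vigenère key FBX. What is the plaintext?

VDUF

Repeat the key across the ciphertext: FBXF
A(0)−F(5): -5≡21 → V
E(4)−B(1): 3 → D
R(17)−X(23): -6≡20 → U
K(10)−F(5): 5 → F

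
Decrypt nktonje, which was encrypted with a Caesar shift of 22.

n(13): 13−22=-9≡17 → r
k(10): 10−22=-12≡14 → o
t(19): 19−22=-3≡23 → x
o(14): 14−22=-8≡18 → s
n(13): 13−22=-9≡17 → r
j(9): 9−22=-13≡13 → n
e(4): 4−22=-18≡8 → i

roxsrni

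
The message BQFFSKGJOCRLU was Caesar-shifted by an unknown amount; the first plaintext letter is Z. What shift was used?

From the crib: B(1)−Z(25)=-24≡2, so the shift is 2.

2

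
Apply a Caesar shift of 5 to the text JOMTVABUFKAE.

OTRYAFGZKPFJ

J(9): 9+5=14 → O
O(14): 14+5=19 → T
M(12): 12+5=17 → R
T(19): 19+5=24 → Y
V(21): 21+5=26≡0 → A
A(0): 0+5=5 → F
B(1): 1+5=6 → G
U(20): 20+5=25 → Z
F(5): 5+5=10 → K
K(10): 10+5=15 → P
A(0): 0+5=5 → F
E(4): 4+5=9 → J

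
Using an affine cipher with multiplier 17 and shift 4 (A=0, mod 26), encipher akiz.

eskn

a(0): 17·0+4=4 → e
k(10): 17·10+4=174≡18 → s
i(8): 17·8+4=140≡10 → k
z(25): 17·25+4=429≡13 → n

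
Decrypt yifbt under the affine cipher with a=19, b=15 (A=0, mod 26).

vbucs

The inverse of 19 mod 26 is 11, since 19·11=209≡1. Apply D(y)=11·(y−15) mod 26:
y(24): 11·(24−15)=99≡21 → v
i(8): 11·(8−15)=-77≡1 → b
f(5): 11·(5−15)=-110≡20 → u
b(1): 11·(1−15)=-154≡2 → c
t(19): 11·(19−15)=44≡18 → s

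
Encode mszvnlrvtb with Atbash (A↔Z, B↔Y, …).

nhaemoiegy

m(12) → n(13)
s(18) → h(7)
z(25) → a(0)
v(21) → e(4)
n(13) → m(12)
l(11) → o(14)
r(17) → i(8)
v(21) → e(4)
t(19) → g(6)
b(1) → y(24)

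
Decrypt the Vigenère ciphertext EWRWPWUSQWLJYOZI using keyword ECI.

AUJSNOQQISJBUMRE

Repeat the key across the ciphertext: ECIECIECIECIECIE
E(4)−E(4): 0 → A
W(22)−C(2): 20 → U
R(17)−I(8): 9 → J
W(22)−E(4): 18 → S
P(15)−C(2): 13 → N
W(22)−I(8): 14 → O
U(20)−E(4): 16 → Q
S(18)−C(2): 16 → Q
Q(16)−I(8): 8 → I
W(22)−E(4): 18 → S
L(11)−C(2): 9 → J
J(9)−I(8): 1 → B
Y(24)−E(4): 20 → U
O(14)−C(2): 12 → M
Z(25)−I(8): 17 → R
I(8)−E(4): 4 → E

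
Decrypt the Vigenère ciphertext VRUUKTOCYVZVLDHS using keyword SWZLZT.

Repeat the key across the ciphertext: SWZLZTSWZLZTSWZL
V(21)−S(18): 3 → D
R(17)−W(22): -5≡21 → V
U(20)−Z(25): -5≡21 → V
U(20)−L(11): 9 → J
K(10)−Z(25): -15≡11 → L
T(19)−T(19): 0 → A
O(14)−S(18): -4≡22 → W
C(2)−W(22): -20≡6 → G
Y(24)−Z(25): -1≡25 → Z
V(21)−L(11): 10 → K
Z(25)−Z(25): 0 → A
V(21)−T(19): 2 → C
L(11)−S(18): -7≡19 → T
D(3)−W(22): -19≡7 → H
H(7)−Z(25): -18≡8 → I
S(18)−L(11): 7 → H

DVVJLAWGZKACTHIH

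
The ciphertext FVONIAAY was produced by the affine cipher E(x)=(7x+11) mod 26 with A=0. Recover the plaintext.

The inverse of 7 mod 26 is 15, since 7·15=105≡1. Apply D(y)=15·(y−11) mod 26:
F(5): 15·(5−11)=-90≡14 → O
V(21): 15·(21−11)=150≡20 → U
O(14): 15·(14−11)=45≡19 → T
N(13): 15·(13−11)=30≡4 → E
I(8): 15·(8−11)=-45≡7 → H
A(0): 15·(0−11)=-165≡17 → R
A(0): 15·(0−11)=-165≡17 → R
Y(24): 15·(24−11)=195≡13 → N

OUTEHRRN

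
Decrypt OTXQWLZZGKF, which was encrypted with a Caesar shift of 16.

YDHAGVJJQUP

O(14): 14−16=-2≡24 → Y
T(19): 19−16=3 → D
X(23): 23−16=7 → H
Q(16): 16−16=0 → A
W(22): 22−16=6 → G
L(11): 11−16=-5≡21 → V
Z(25): 25−16=9 → J
Z(25): 25−16=9 → J
G(6): 6−16=-10≡16 → Q
K(10): 10−16=-6≡20 → U
F(5): 5−16=-11≡15 → P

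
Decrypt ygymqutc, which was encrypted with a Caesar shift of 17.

hphvzdcl

y(24): 24−17=7 → h
g(6): 6−17=-11≡15 → p
y(24): 24−17=7 → h
m(12): 12−17=-5≡21 → v
q(16): 16−17=-1≡25 → z
u(20): 20−17=3 → d
t(19): 19−17=2 → c
c(2): 2−17=-15≡11 → l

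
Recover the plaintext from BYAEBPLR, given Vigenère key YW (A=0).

Repeat the key across the ciphertext: YWYWYWYW
B(1)−Y(24): -23≡3 → D
Y(24)−W(22): 2 → C
A(0)−Y(24): -24≡2 → C
E(4)−W(22): -18≡8 → I
B(1)−Y(24): -23≡3 → D
P(15)−W(22): -7≡19 → T
L(11)−Y(24): -13≡13 → N
R(17)−W(22): -5≡21 → V

DCCIDTNV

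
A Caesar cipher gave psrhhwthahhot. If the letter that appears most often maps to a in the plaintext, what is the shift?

7

The most frequent ciphertext letter is h (appears 5 times).
h is position 7; a is position 0.
Shift = 7.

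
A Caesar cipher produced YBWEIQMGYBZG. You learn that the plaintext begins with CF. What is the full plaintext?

CFAIMUQKCFDK

From the crib: Y(24)−C(2)=22, so the shift is 22.
Subtract 22 from each ciphertext letter:
Y(24): 24−22=2 → C
B(1): 1−22=-21≡5 → F
W(22): 22−22=0 → A
E(4): 4−22=-18≡8 → I
I(8): 8−22=-14≡12 → M
Q(16): 16−22=-6≡20 → U
M(12): 12−22=-10≡16 → Q
G(6): 6−22=-16≡10 → K
Y(24): 24−22=2 → C
B(1): 1−22=-21≡5 → F
Z(25): 25−22=3 → D
G(6): 6−22=-16≡10 → K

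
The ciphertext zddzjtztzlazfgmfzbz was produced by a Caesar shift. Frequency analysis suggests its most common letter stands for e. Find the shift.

The most frequent ciphertext letter is z (appears 7 times).
z is position 25; e is position 4.
Shift = 21.

21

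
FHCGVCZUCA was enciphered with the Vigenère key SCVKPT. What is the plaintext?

NFHWGJHSHQ

Repeat the key across the ciphertext: SCVKPTSCVK
F(5)−S(18): -13≡13 → N
H(7)−C(2): 5 → F
C(2)−V(21): -19≡7 → H
G(6)−K(10): -4≡22 → W
V(21)−P(15): 6 → G
C(2)−T(19): -17≡9 → J
Z(25)−S(18): 7 → H
U(20)−C(2): 18 → S
C(2)−V(21): -19≡7 → H
A(0)−K(10): -10≡16 → Q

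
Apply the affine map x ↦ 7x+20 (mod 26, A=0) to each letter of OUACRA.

O(14): 7·14+20=118≡14 → O
U(20): 7·20+20=160≡4 → E
A(0): 7·0+20=20 → U
C(2): 7·2+20=34≡8 → I
R(17): 7·17+20=139≡9 → J
A(0): 7·0+20=20 → U

OEUIJU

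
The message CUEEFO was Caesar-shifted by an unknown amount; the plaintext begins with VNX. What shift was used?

From the crib: C(2)−V(21)=-19≡7, so the shift is 7.

7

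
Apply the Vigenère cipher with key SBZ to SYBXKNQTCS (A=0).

Repeat the key across the message: SBZSBZSBZS
S(18)+S(18): 36≡10 → K
Y(24)+B(1): 25 → Z
B(1)+Z(25): 26≡0 → A
X(23)+S(18): 41≡15 → P
K(10)+B(1): 11 → L
N(13)+Z(25): 38≡12 → M
Q(16)+S(18): 34≡8 → I
T(19)+B(1): 20 → U
C(2)+Z(25): 27≡1 → B
S(18)+S(18): 36≡10 → K

KZAPLMIUBK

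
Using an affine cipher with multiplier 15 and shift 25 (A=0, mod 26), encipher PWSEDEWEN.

P(15): 15·15+25=250≡16 → Q
W(22): 15·22+25=355≡17 → R
S(18): 15·18+25=295≡9 → J
E(4): 15·4+25=85≡7 → H
D(3): 15·3+25=70≡18 → S
E(4): 15·4+25=85≡7 → H
W(22): 15·22+25=355≡17 → R
E(4): 15·4+25=85≡7 → H
N(13): 15·13+25=220≡12 → M

QRJHSHRHM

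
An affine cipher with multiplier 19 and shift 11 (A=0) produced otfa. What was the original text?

The inverse of 19 mod 26 is 11, since 19·11=209≡1. Apply D(y)=11·(y−11) mod 26:
o(14): 11·(14−11)=33≡7 → h
t(19): 11·(19−11)=88≡10 → k
f(5): 11·(5−11)=-66≡12 → m
a(0): 11·(0−11)=-121≡9 → j

hkmj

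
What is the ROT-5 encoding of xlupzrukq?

x(23): 23+5=28≡2 → c
l(11): 11+5=16 → q
u(20): 20+5=25 → z
p(15): 15+5=20 → u
z(25): 25+5=30≡4 → e
r(17): 17+5=22 → w
u(20): 20+5=25 → z
k(10): 10+5=15 → p
q(16): 16+5=21 → v

cqzuewzpv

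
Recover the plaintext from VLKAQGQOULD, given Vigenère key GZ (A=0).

Repeat the key across the ciphertext: GZGZGZGZGZG
V(21)−G(6): 15 → P
L(11)−Z(25): -14≡12 → M
K(10)−G(6): 4 → E
A(0)−Z(25): -25≡1 → B
Q(16)−G(6): 10 → K
G(6)−Z(25): -19≡7 → H
Q(16)−G(6): 10 → K
O(14)−Z(25): -11≡15 → P
U(20)−G(6): 14 → O
L(11)−Z(25): -14≡12 → M
D(3)−G(6): -3≡23 → X

PMEBKHKPOMX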